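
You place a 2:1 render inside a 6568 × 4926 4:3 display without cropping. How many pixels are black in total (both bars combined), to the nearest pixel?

2:1 (2.000) > 4:3 (1.333), so the render fills the width.
The render is 6568 × 1/2 ≈ 3284.0000 px tall.
4926 − 3284.0000 = 1642.0000 px of bars.
That's 1642.0000 × 6568 ≈ 10784656 black pixels.

10784656 pixels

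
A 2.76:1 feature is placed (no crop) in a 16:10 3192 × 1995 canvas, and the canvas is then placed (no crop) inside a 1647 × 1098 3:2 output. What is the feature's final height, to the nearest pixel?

597 px

First fit — 2.76:1 into 3192×1995 spans the width: 3192.00 × 1156.52.
The 16:10 canvas is width-limited in 1647×1098, giving 1647.00 × 1029.38; scale factor 0.5160.
Applying the same ×0.5160: 1156.52 → 596.74.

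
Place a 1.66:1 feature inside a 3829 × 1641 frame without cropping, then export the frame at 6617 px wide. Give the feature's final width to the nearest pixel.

Fitted into 3829×1641, the feature spans the height; its width is 1641 × 1.660 ≈ 2724.06 px.
The frame scales by 6617/3829 = 1.7281; 2724.06 × 1.7281 ≈ 4707.52 px.

4708 px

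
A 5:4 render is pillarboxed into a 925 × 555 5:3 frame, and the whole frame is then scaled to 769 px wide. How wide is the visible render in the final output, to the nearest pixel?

In the 925×555 frame the render fills the height: width = 555 × 5/4 ≈ 693.75 px.
Scaling 925 → 769 is ×0.8314, so the width becomes 693.75 × 0.8314 ≈ 576.75 px.

577 px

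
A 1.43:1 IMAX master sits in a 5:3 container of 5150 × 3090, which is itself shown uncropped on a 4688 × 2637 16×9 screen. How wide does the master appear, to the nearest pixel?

3771 px

1.43:1 IMAX in 5150×3090: fills the height, so the master is 4418.70 × 3090.00.
Second fit — the 5:3 canvas into 4688×2637 spans the height: 4395.00 × 2637.00 (×0.8534 from 5150×3090).
The master scales with it: width 4418.70 × 0.8534 ≈ 3770.91.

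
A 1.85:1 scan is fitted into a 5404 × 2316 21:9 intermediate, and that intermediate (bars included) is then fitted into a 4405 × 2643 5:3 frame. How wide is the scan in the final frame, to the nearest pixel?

3493 px

Inside the 5404×2316 canvas the scan is height-limited at 4284.60 × 2316.00.
The 21:9 canvas is width-limited in 4405×2643, giving 4405.00 × 1887.86; scale factor 0.8151.
Applying the same ×0.8151: 4284.60 → 3492.54.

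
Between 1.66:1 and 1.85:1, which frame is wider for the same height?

1.85:1

1.66 and 1.85; 1.85 > 1.66.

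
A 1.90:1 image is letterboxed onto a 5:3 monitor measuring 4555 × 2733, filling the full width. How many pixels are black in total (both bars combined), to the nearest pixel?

That makes the image 2397.3684 px tall (4555 / 1.900).
Leftover height: 2733 − 2397.3684 = 335.6316 px.
Bar area = 335.6316 × 4555 ≈ 1528802 px.

1528802 pixels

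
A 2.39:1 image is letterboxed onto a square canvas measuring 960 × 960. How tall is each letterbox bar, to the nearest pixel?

2.39:1 is wider than square, so it spans the full width.
That makes the image 401.67 px tall (960 / 2.390).
960 − 401.67 = 558.33 px of bars (279.16 each).

279 px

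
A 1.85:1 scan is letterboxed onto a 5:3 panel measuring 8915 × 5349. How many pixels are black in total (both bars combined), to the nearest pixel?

1.85:1 is wider than 5:3, so it spans the full width.
The scan is 8915 / 1.850 ≈ 4818.9189 px tall.
Black = 5349 − 4818.9189 = 530.0811 px.
Bar area = 530.0811 × 8915 ≈ 4725673 px.

4725673 pixels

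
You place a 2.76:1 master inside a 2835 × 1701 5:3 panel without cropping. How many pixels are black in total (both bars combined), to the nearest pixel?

2.76:1 is wider than 5:3, so it spans the full width.
Content height = 2835 / 2.760 ≈ 1027.1739 px.
Black = 1701 − 1027.1739 = 673.8261 px.
Bar area = 673.8261 × 2835 ≈ 1910297 px.

1910297 pixels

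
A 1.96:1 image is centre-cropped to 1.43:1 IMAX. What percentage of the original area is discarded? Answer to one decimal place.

Going from 1.96:1 to 1.43:1 IMAX means cutting width while keeping height.
Fraction kept = (1.430)/(1.960) ≈ 72.96%, so 27.04% is lost.

27.0%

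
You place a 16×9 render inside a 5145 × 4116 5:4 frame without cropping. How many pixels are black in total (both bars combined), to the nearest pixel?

6286868 pixels

16×9 is wider than 5:4, so it spans the full width.
That makes the image 2894.0625 px tall (5145 × 9/16).
4116 − 2894.0625 = 1221.9375 px of bars.
That's 1221.9375 × 5145 ≈ 6286868 black pixels.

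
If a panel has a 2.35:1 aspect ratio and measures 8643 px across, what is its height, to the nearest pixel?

At 2.35:1, 8643 / 2.350 ≈ 3677.87.

3678 px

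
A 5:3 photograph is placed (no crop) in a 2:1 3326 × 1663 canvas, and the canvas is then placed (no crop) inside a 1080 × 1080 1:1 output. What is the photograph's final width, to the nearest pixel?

900 px

5:3 in 3326×1663: fills the height, so the photograph is 2771.67 × 1663.00.
Second fit — the 2:1 canvas into 1080×1080 spans the width: 1080.00 × 540.00 (×0.3247 from 3326×1663).
Applying the same ×0.3247: 2771.67 → 900.00.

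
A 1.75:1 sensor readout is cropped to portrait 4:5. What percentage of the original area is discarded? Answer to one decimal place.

54.3%

portrait 4:5 is narrower than 1.75:1, so the crop keeps the full height and trims the width.
(0.800)/(1.750) ≈ 0.457 of the area survives, leaving 54.29% discarded.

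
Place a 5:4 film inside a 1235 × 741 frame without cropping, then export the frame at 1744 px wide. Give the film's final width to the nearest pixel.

In the 1235×741 frame the film fills the height: width = 741 × 5/4 ≈ 926.25 px.
Resizing to 1744 px wide multiplies everything by 1.4121: 926.25 → 1308.00 px.

1308 px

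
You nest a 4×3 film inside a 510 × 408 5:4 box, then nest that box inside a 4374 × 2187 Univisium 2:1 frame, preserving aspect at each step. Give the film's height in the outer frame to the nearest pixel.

First fit — 4×3 into 510×408 spans the width: 510.00 × 382.50.
Second fit — the 5:4 canvas into 4374×2187 spans the height: 2733.75 × 2187.00 (×5.3603 from 510×408).
Applying the same ×5.3603: 382.50 → 2050.31.

2050 px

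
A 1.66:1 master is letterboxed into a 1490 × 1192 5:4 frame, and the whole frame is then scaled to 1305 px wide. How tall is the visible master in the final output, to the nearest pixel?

In the 1490×1192 frame the master fills the width: height = 1490 / 1.660 ≈ 897.59 px.
Resizing to 1305 px wide multiplies everything by 0.8758: 897.59 → 786.14 px.

786 px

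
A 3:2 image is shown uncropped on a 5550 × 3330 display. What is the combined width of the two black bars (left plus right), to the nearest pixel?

3:2 (1.500) < 5:3 (1.667), so the image fills the height.
That makes the image 4995.00 px wide (3330 × 3/2).
Black = 5550 − 4995.00 = 555.00 px.

555 px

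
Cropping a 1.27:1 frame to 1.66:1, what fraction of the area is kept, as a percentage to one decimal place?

76.5%

Going from 1.27:1 to 1.66:1 means cutting height while keeping width.
(1.270)/(1.660) ≈ 0.765 of the area survives.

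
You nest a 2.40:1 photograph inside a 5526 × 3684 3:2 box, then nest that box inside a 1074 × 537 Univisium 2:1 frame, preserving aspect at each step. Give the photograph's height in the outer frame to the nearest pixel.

Inside the 5526×3684 canvas the photograph is width-limited at 5526.00 × 2302.50.
3:2 in 1074×537: fills the height, so the intermediate becomes 805.50 × 537.00 — a scale of ×0.1458.
The photograph scales with it: height 2302.50 × 0.1458 ≈ 335.62.

336 px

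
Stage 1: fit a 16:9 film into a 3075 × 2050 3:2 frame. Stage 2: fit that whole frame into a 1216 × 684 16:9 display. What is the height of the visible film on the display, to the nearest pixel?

Inside the 3075×2050 canvas the film is width-limited at 3075.00 × 1729.69.
Second fit — the 3:2 canvas into 1216×684 spans the height: 1026.00 × 684.00 (×0.3337 from 3075×2050).
So the film's height is 1729.69 × 0.3337 ≈ 577.12.

577 px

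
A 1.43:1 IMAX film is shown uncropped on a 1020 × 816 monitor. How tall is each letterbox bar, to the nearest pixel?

1.43:1 IMAX (1.430) > 5:4 (1.250), so the film fills the width.
The film is 1020 / 1.430 ≈ 713.29 px tall.
Black = 816 − 713.29 = 102.71 px, or 51.36 per bar.

51 px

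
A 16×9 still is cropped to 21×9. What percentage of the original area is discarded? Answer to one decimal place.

23.8%

21×9 is wider than 16×9, so the crop keeps the full width and trims the height.
(1.778)/(2.333) ≈ 0.762 of the area survives, leaving 23.81% discarded.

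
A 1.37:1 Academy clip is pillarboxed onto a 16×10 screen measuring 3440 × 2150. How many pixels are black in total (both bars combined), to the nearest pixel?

1063175 pixels

Since 1.370 < 1.600, the clip is height-limited.
Content width = 2150 × 1.370 ≈ 2945.5000 px.
Black = 3440 − 2945.5000 = 494.5000 px.
Bar area = 494.5000 × 2150 ≈ 1063175 px.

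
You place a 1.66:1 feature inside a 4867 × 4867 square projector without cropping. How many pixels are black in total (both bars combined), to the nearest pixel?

9417997 pixels

Since 1.660 > 1.000, the feature is width-limited.
That makes the image 2931.9277 px tall (4867 / 1.660).
Black = 4867 − 2931.9277 = 1935.0723 px.
Bar area = 1935.0723 × 4867 ≈ 9417997 px.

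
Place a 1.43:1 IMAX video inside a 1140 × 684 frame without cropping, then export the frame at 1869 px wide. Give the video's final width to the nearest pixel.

Fitted into 1140×684, the video spans the height; its width is 684 × 1.430 ≈ 978.12 px.
Scaling 1140 → 1869 is ×1.6395, so the width becomes 978.12 × 1.6395 ≈ 1603.60 px.

1604 px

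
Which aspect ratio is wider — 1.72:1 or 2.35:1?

1.72 and 2.35; 2.35 > 1.72.

2.35:1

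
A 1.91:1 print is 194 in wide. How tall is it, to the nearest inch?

At 1.91:1, 194 / 1.910 ≈ 101.57.

102 in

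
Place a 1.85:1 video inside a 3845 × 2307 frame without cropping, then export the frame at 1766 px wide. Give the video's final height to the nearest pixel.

955 px

In the 3845×2307 frame the video fills the width: height = 3845 / 1.850 ≈ 2078.38 px.
The frame scales by 1766/3845 = 0.4593; 2078.38 × 0.4593 ≈ 954.59 px.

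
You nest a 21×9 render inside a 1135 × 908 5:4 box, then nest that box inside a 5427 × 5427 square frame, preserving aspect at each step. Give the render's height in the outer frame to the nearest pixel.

2326 px

Inside the 1135×908 canvas the render is width-limited at 1135.00 × 486.43.
5:4 in 5427×5427: fills the width, so the intermediate becomes 5427.00 × 4341.60 — a scale of ×4.7815.
The render scales with it: height 486.43 × 4.7815 ≈ 2325.86.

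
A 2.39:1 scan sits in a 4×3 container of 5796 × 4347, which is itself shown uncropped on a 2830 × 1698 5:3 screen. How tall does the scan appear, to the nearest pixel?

First fit — 2.39:1 into 5796×4347 spans the width: 5796.00 × 2425.10.
Second fit — the 4×3 canvas into 2830×1698 spans the height: 2264.00 × 1698.00 (×0.3906 from 5796×4347).
The scan scales with it: height 2425.10 × 0.3906 ≈ 947.28.

947 px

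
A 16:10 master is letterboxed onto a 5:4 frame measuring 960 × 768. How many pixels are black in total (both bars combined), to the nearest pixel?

16:10 is wider than 5:4, so it spans the full width.
That makes the image 600.0000 px tall (960 × 10/16).
768 − 600.0000 = 168.0000 px of bars.
Bar area = 168.0000 × 960 ≈ 161280 px.

161280 pixels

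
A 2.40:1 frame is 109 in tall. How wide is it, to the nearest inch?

Width = 109 × 2.400 = 261.60.

262 in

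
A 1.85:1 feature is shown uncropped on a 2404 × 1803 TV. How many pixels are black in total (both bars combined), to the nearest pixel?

1210511 pixels

1.85:1 (1.850) > 4:3 (1.333), so the feature fills the width.
The feature is 2404 / 1.850 ≈ 1299.4595 px tall.
Black = 1803 − 1299.4595 = 503.5405 px.
Bar area = 503.5405 × 2404 ≈ 1210511 px.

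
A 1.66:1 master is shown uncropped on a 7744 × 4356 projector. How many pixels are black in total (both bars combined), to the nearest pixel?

2234802 pixels

1.66:1 is narrower than 16:9, so it spans the full height.
Content width = 4356 × 1.660 ≈ 7230.9600 px.
7744 − 7230.9600 = 513.0400 px of bars.
Across the 4356-px span: 513.0400 × 4356 ≈ 2234802 px.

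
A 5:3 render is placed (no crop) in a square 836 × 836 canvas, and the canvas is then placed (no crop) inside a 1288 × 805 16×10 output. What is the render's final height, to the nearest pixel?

483 px

Inside the 836×836 canvas the render is width-limited at 836.00 × 501.60.
square in 1288×805: fills the height, so the intermediate becomes 805.00 × 805.00 — a scale of ×0.9629.
So the render's height is 501.60 × 0.9629 ≈ 483.00.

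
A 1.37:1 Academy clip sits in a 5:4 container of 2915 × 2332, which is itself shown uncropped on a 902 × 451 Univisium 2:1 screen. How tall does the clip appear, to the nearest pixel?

1.37:1 Academy in 2915×2332: fills the width, so the clip is 2915.00 × 2127.74.
The 5:4 canvas is height-limited in 902×451, giving 563.75 × 451.00; scale factor 0.1934.
So the clip's height is 2127.74 × 0.1934 ≈ 411.50.

411 px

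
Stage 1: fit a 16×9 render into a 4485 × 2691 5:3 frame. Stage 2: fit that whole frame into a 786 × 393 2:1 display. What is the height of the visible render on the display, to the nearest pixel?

Inside the 4485×2691 canvas the render is width-limited at 4485.00 × 2522.81.
5:3 in 786×393: fills the height, so the intermediate becomes 655.00 × 393.00 — a scale of ×0.1460.
Applying the same ×0.1460: 2522.81 → 368.44.

368 px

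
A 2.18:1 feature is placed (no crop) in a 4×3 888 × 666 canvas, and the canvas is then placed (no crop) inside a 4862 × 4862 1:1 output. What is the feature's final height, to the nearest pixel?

Inside the 888×666 canvas the feature is width-limited at 888.00 × 407.34.
4×3 in 4862×4862: fills the width, so the intermediate becomes 4862.00 × 3646.50 — a scale of ×5.4752.
So the feature's height is 407.34 × 5.4752 ≈ 2230.28.

2230 px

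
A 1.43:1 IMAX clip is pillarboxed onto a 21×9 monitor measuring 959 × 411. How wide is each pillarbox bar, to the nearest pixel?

186 px

Since 1.430 < 2.333, the clip is height-limited.
The clip is 411 × 1.430 ≈ 587.73 px wide.
Leftover width: 959 − 587.73 = 371.27 px → 185.63 each side.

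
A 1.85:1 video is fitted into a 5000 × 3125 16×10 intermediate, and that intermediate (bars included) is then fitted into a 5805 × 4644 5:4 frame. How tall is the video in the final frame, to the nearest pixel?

3138 px

Inside the 5000×3125 canvas the video is width-limited at 5000.00 × 2702.70.
The 16×10 canvas is width-limited in 5805×4644, giving 5805.00 × 3628.12; scale factor 1.1610.
The video scales with it: height 2702.70 × 1.1610 ≈ 3137.84.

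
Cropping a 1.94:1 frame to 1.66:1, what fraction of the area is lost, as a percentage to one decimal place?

The height stays; only width is cut (since 1.66:1 is narrower than 1.94:1).
(1.660)/(1.940) ≈ 0.856 of the area survives, leaving 14.43% discarded.

14.4%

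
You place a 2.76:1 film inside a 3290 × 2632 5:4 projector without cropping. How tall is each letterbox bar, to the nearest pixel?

2.76:1 (2.760) > 5:4 (1.250), so the film fills the width.
That makes the image 1192.03 px tall (3290 / 2.760).
2632 − 1192.03 = 1439.97 px of bars (719.99 each).

720 px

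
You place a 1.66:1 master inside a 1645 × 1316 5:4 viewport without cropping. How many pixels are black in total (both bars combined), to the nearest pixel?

1.66:1 (1.660) > 5:4 (1.250), so the master fills the width.
That makes the image 990.9639 px tall (1645 / 1.660).
Leftover height: 1316 − 990.9639 = 325.0361 px.
Across the 1645-px span: 325.0361 × 1645 ≈ 534684 px.

534684 pixels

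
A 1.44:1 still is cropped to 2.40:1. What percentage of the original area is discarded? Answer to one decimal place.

The width stays; only height is cut (since 2.40:1 is wider than 1.44:1).
(1.440)/(2.400) ≈ 0.600 of the area survives, leaving 40.00% discarded.

40.0%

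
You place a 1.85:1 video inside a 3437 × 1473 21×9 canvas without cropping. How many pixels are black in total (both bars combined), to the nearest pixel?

Since 1.850 < 2.333, the video is height-limited.
The video is 1473 × 1.850 ≈ 2725.0500 px wide.
3437 − 2725.0500 = 711.9500 px of bars.
That's 711.9500 × 1473 ≈ 1048702 black pixels.

1048702 pixels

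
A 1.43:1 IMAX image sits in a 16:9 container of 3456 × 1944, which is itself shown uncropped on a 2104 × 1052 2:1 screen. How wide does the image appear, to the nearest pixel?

1.43:1 IMAX in 3456×1944: fills the height, so the image is 2779.92 × 1944.00.
16:9 in 2104×1052: fills the height, so the intermediate becomes 1870.22 × 1052.00 — a scale of ×0.5412.
So the image's width is 2779.92 × 0.5412 ≈ 1504.36.

1504 px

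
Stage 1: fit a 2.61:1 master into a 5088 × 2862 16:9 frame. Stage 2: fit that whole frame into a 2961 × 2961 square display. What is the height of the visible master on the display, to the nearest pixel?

1134 px

Inside the 5088×2862 canvas the master is width-limited at 5088.00 × 1949.43.
The 16:9 canvas is width-limited in 2961×2961, giving 2961.00 × 1665.56; scale factor 0.5820.
So the master's height is 1949.43 × 0.5820 ≈ 1134.48.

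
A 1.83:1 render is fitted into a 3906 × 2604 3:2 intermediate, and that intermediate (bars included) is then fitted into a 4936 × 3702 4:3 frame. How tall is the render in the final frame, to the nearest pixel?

1.83:1 in 3906×2604: fills the width, so the render is 3906.00 × 2134.43.
The 3:2 canvas is width-limited in 4936×3702, giving 4936.00 × 3290.67; scale factor 1.2637.
Applying the same ×1.2637: 2134.43 → 2697.27.

2697 px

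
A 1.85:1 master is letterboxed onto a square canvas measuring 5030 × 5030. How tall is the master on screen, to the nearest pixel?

2719 px

1.85:1 is wider than square, so it spans the full width.
Content height = 5030 / 1.850 ≈ 2718.92 px.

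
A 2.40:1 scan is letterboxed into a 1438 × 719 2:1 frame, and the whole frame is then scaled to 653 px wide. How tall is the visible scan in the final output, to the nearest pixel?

272 px

In the 1438×719 frame the scan fills the width: height = 1438 / 2.400 ≈ 599.17 px.
Resizing to 653 px wide multiplies everything by 0.4541: 599.17 → 272.08 px.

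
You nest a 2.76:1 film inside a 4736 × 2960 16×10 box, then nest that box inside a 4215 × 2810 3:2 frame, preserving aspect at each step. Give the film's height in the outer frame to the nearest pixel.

1527 px

2.76:1 in 4736×2960: fills the width, so the film is 4736.00 × 1715.94.
16×10 in 4215×2810: fills the width, so the intermediate becomes 4215.00 × 2634.38 — a scale of ×0.8900.
Applying the same ×0.8900: 1715.94 → 1527.17.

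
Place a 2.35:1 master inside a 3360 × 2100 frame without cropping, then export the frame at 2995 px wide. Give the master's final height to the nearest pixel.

1274 px

At 3360×2100 the master is width-limited, so height = 3360 / 2.350 ≈ 1429.79 px.
Resizing to 2995 px wide multiplies everything by 0.8914: 1429.79 → 1274.47 px.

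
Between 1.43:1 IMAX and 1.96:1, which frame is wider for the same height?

1.43 and 1.96; 1.96 > 1.43.

1.96:1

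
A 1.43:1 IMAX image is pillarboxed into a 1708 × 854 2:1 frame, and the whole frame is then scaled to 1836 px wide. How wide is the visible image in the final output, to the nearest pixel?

Fitted into 1708×854, the image spans the height; its width is 854 × 1.430 ≈ 1221.22 px.
The frame scales by 1836/1708 = 1.0749; 1221.22 × 1.0749 ≈ 1312.74 px.

1313 px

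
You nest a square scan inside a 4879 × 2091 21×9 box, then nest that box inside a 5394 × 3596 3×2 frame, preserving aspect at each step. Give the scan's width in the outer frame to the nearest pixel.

First fit — square into 4879×2091 spans the height: 2091.00 × 2091.00.
21×9 in 5394×3596: fills the width, so the intermediate becomes 5394.00 × 2311.71 — a scale of ×1.1056.
Applying the same ×1.1056: 2091.00 → 2311.71.

2312 px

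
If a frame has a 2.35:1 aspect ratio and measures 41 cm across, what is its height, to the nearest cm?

17 cm

At 2.35:1, 41 / 2.350 ≈ 17.45.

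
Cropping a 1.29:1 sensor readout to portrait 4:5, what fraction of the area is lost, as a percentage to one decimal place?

portrait 4:5 is narrower than 1.29:1, so the crop keeps the full height and trims the width.
Fraction kept = (0.800)/(1.290) ≈ 62.02%, so 37.98% is lost.

38.0%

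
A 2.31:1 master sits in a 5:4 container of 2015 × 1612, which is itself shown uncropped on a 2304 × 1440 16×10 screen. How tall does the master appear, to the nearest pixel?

Inside the 2015×1612 canvas the master is width-limited at 2015.00 × 872.29.
Second fit — the 5:4 canvas into 2304×1440 spans the height: 1800.00 × 1440.00 (×0.8933 from 2015×1612).
Applying the same ×0.8933: 872.29 → 779.22.

779 px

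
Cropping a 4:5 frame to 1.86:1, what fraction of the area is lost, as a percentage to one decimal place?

57.0%

Going from 4:5 to 1.86:1 means cutting height while keeping width.
Fraction kept = (0.800)/(1.860) ≈ 43.01%, so 56.99% is lost.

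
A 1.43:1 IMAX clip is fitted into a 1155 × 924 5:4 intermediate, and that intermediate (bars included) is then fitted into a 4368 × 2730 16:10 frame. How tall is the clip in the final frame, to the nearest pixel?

2386 px

Inside the 1155×924 canvas the clip is width-limited at 1155.00 × 807.69.
Second fit — the 5:4 canvas into 4368×2730 spans the height: 3412.50 × 2730.00 (×2.9545 from 1155×924).
The clip scales with it: height 807.69 × 2.9545 ≈ 2386.36.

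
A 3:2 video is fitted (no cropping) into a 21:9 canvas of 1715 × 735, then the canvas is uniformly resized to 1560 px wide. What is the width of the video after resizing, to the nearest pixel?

1003 px

At 1715×735 the video is height-limited, so width = 735 × 3/2 ≈ 1102.50 px.
Resizing to 1560 px wide multiplies everything by 0.9096: 1102.50 → 1002.86 px.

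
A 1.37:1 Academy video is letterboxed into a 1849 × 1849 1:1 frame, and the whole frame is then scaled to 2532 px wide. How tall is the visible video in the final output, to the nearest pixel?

Fitted into 1849×1849, the video spans the width; its height is 1849 / 1.370 ≈ 1349.64 px.
Scaling 1849 → 2532 is ×1.3694, so the height becomes 1349.64 × 1.3694 ≈ 1848.18 px.

1848 px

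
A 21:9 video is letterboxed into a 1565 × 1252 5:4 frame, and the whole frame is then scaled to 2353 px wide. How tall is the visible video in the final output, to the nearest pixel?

1008 px

Fitted into 1565×1252, the video spans the width; its height is 1565 × 9/21 ≈ 670.71 px.
The frame scales by 2353/1565 = 1.5035; 670.71 × 1.5035 ≈ 1008.43 px.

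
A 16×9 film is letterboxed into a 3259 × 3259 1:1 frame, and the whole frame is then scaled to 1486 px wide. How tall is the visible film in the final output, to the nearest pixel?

836 px

Fitted into 3259×3259, the film spans the width; its height is 3259 × 9/16 ≈ 1833.19 px.
The frame scales by 1486/3259 = 0.4560; 1833.19 × 0.4560 ≈ 835.88 px.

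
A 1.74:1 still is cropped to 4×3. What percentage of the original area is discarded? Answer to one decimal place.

4×3 is narrower than 1.74:1, so the crop keeps the full height and trims the width.
Fraction kept = (1.333)/(1.740) ≈ 76.63%, so 23.37% is lost.

23.4%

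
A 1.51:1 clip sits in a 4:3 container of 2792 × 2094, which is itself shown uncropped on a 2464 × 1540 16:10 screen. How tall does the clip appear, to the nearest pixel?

1360 px

First fit — 1.51:1 into 2792×2094 spans the width: 2792.00 × 1849.01.
Second fit — the 4:3 canvas into 2464×1540 spans the height: 2053.33 × 1540.00 (×0.7354 from 2792×2094).
The clip scales with it: height 1849.01 × 0.7354 ≈ 1359.82.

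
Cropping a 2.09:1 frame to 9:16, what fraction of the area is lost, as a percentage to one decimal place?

73.1%

The height stays; only width is cut (since 9:16 is narrower than 2.09:1).
Fraction kept = (0.562)/(2.090) ≈ 26.91%, so 73.09% is lost.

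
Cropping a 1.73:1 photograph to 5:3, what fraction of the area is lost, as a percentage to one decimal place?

Going from 1.73:1 to 5:3 means cutting width while keeping height.
(1.667)/(1.730) ≈ 0.963 of the area survives, leaving 3.66% discarded.

3.7%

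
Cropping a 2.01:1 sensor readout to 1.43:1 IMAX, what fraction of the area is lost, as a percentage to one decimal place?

1.43:1 IMAX is narrower than 2.01:1, so the crop keeps the full height and trims the width.
Area ratio = (1.430)/(2.010) = 71.14%; the remaining 28.86% is cropped out.

28.9%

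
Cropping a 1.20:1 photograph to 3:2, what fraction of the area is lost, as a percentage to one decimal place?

Going from 1.20:1 to 3:2 means cutting height while keeping width.
Area ratio = (1.200)/(1.500) = 80.00%; the remaining 20.00% is cropped out.

20.0%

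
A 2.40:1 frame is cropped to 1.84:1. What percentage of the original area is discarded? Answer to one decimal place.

23.3%

Going from 2.40:1 to 1.84:1 means cutting width while keeping height.
(1.840)/(2.400) ≈ 0.767 of the area survives, leaving 23.33% discarded.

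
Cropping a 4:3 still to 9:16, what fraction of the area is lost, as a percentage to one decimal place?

57.8%

Going from 4:3 to 9:16 means cutting width while keeping height.
Area ratio = (0.562)/(1.333) = 42.19%; the remaining 57.81% is cropped out.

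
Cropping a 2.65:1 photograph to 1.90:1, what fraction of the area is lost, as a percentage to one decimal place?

28.3%

Going from 2.65:1 to 1.90:1 means cutting width while keeping height.
Area ratio = (1.900)/(2.650) = 71.70%; the remaining 28.30% is cropped out.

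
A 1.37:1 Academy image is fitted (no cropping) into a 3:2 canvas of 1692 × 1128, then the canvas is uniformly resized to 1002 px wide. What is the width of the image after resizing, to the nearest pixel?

915 px

At 1692×1128 the image is height-limited, so width = 1128 × 1.370 ≈ 1545.36 px.
Scaling 1692 → 1002 is ×0.5922, so the width becomes 1545.36 × 0.5922 ≈ 915.16 px.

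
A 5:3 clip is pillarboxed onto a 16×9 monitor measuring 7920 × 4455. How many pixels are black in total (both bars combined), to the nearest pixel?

2205225 pixels

Since 1.667 < 1.778, the clip is height-limited.
Content width = 4455 × 5/3 ≈ 7425.0000 px.
Black = 7920 − 7425.0000 = 495.0000 px.
That's 495.0000 × 4455 ≈ 2205225 black pixels.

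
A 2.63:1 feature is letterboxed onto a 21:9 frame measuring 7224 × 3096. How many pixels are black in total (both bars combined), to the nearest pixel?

2522852 pixels

2.63:1 (2.630) > 21:9 (2.333), so the feature fills the width.
Content height = 7224 / 2.630 ≈ 2746.7681 px.
Black = 3096 − 2746.7681 = 349.2319 px.
Bar area = 349.2319 × 7224 ≈ 2522852 px.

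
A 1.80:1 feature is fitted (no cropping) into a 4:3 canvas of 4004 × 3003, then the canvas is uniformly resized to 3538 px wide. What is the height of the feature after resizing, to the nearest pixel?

1966 px

In the 4004×3003 frame the feature fills the width: height = 4004 / 1.800 ≈ 2224.44 px.
The frame scales by 3538/4004 = 0.8836; 2224.44 × 0.8836 ≈ 1965.56 px.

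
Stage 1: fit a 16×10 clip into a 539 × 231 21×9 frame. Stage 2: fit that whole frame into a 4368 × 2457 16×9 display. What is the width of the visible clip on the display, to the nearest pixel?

2995 px

Inside the 539×231 canvas the clip is height-limited at 369.60 × 231.00.
21×9 in 4368×2457: fills the width, so the intermediate becomes 4368.00 × 1872.00 — a scale of ×8.1039.
So the clip's width is 369.60 × 8.1039 ≈ 2995.20.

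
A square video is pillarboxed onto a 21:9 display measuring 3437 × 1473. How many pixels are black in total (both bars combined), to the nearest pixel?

2892972 pixels

Since 1.000 < 2.333, the video is height-limited.
That makes the image 1473.0000 px wide (1473 × 1/1).
Black = 3437 − 1473.0000 = 1964.0000 px.
Across the 1473-px span: 1964.0000 × 1473 ≈ 2892972 px.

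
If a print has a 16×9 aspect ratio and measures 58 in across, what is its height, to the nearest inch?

33 in

58 / 16 × 9 = 32.62.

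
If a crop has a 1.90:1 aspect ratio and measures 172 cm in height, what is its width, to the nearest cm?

At 1.90:1, 172 × 1.900 ≈ 326.80.

327 cm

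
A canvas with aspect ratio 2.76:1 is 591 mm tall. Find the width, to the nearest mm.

At 2.76:1, 591 × 2.760 ≈ 1631.16.

1631 mm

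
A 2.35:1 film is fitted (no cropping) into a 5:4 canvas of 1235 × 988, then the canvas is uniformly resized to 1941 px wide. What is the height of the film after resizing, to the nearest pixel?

826 px

At 1235×988 the film is width-limited, so height = 1235 / 2.350 ≈ 525.53 px.
Resizing to 1941 px wide multiplies everything by 1.5717: 525.53 → 825.96 px.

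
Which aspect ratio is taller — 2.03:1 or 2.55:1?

2.03:1

2.03 and 2.55; 2.55 > 2.03. The smaller width-to-height ratio is the taller frame.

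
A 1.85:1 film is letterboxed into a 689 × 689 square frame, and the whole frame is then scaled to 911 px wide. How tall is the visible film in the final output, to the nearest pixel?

492 px

At 689×689 the film is width-limited, so height = 689 / 1.850 ≈ 372.43 px.
The frame scales by 911/689 = 1.3222; 372.43 × 1.3222 ≈ 492.43 px.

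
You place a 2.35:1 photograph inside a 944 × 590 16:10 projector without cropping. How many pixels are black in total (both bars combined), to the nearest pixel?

Since 2.350 > 1.600, the photograph is width-limited.
Content height = 944 / 2.350 ≈ 401.7021 px.
Black = 590 − 401.7021 = 188.2979 px.
That's 188.2979 × 944 ≈ 177753 black pixels.

177753 pixels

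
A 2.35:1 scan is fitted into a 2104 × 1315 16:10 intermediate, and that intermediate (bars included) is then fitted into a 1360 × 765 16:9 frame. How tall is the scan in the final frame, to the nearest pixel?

First fit — 2.35:1 into 2104×1315 spans the width: 2104.00 × 895.32.
16:10 in 1360×765: fills the height, so the intermediate becomes 1224.00 × 765.00 — a scale of ×0.5817.
The scan scales with it: height 895.32 × 0.5817 ≈ 520.85.

521 px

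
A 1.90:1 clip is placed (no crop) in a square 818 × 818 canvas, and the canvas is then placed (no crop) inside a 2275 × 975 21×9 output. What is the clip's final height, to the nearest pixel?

First fit — 1.90:1 into 818×818 spans the width: 818.00 × 430.53.
Second fit — the square canvas into 2275×975 spans the height: 975.00 × 975.00 (×1.1919 from 818×818).
The clip scales with it: height 430.53 × 1.1919 ≈ 513.16.

513 px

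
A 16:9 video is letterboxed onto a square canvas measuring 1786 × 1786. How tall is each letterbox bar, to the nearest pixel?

391 px

16:9 (1.778) > square (1.000), so the video fills the width.
The video is 1786 × 9/16 ≈ 1004.62 px tall.
Leftover height: 1786 − 1004.62 = 781.38 px → 390.69 each side.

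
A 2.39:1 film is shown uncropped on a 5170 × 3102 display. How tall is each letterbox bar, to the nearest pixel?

2.39:1 (2.390) > 5:3 (1.667), so the film fills the width.
That makes the image 2163.18 px tall (5170 / 2.390).
Black = 3102 − 2163.18 = 938.82 px, or 469.41 per bar.

469 px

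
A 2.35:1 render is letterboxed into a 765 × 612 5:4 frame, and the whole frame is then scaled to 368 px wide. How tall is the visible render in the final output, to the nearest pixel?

157 px

At 765×612 the render is width-limited, so height = 765 / 2.350 ≈ 325.53 px.
Scaling 765 → 368 is ×0.4810, so the height becomes 325.53 × 0.4810 ≈ 156.60 px.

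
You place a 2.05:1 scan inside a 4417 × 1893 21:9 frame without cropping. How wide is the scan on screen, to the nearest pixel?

3881 px

2.05:1 (2.050) < 21:9 (2.333), so the scan fills the height.
The scan is 1893 × 2.050 ≈ 3880.65 px wide.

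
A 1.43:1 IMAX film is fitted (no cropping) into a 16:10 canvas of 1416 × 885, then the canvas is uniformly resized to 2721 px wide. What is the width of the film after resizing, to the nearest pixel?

In the 1416×885 frame the film fills the height: width = 885 × 1.430 ≈ 1265.55 px.
The frame scales by 2721/1416 = 1.9216; 1265.55 × 1.9216 ≈ 2431.89 px.

2432 px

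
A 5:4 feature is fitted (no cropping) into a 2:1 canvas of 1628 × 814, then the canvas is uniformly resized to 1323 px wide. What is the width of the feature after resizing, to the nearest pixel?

827 px

At 1628×814 the feature is height-limited, so width = 814 × 5/4 ≈ 1017.50 px.
The frame scales by 1323/1628 = 0.8127; 1017.50 × 0.8127 ≈ 826.88 px.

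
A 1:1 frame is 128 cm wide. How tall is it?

128 cm

At 1:1, 128 / 1 × 1 ≈ 128.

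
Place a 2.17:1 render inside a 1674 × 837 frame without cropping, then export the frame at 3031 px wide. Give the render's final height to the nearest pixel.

1397 px

Fitted into 1674×837, the render spans the width; its height is 1674 / 2.170 ≈ 771.43 px.
Resizing to 3031 px wide multiplies everything by 1.8106: 771.43 → 1396.77 px.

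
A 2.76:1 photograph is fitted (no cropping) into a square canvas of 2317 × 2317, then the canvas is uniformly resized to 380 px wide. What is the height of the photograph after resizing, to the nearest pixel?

Fitted into 2317×2317, the photograph spans the width; its height is 2317 / 2.760 ≈ 839.49 px.
Resizing to 380 px wide multiplies everything by 0.1640: 839.49 → 137.68 px.

138 px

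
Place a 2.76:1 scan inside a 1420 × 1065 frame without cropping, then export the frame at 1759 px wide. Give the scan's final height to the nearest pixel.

637 px

In the 1420×1065 frame the scan fills the width: height = 1420 / 2.760 ≈ 514.49 px.
Scaling 1420 → 1759 is ×1.2387, so the height becomes 514.49 × 1.2387 ≈ 637.32 px.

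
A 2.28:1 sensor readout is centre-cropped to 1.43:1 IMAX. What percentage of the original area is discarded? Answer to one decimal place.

37.3%

Going from 2.28:1 to 1.43:1 IMAX means cutting width while keeping height.
(1.430)/(2.280) ≈ 0.627 of the area survives, leaving 37.28% discarded.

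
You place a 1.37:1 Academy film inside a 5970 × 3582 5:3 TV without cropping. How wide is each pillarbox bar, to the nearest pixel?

1.37:1 Academy (1.370) < 5:3 (1.667), so the film fills the height.
Content width = 3582 × 1.370 ≈ 4907.34 px.
Leftover width: 5970 − 4907.34 = 1062.66 px → 531.33 each side.

531 px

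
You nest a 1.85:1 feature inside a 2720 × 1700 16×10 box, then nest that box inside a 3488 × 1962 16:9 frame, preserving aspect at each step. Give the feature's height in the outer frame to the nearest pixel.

Inside the 2720×1700 canvas the feature is width-limited at 2720.00 × 1470.27.
16×10 in 3488×1962: fills the height, so the intermediate becomes 3139.20 × 1962.00 — a scale of ×1.1541.
Applying the same ×1.1541: 1470.27 → 1696.86.

1697 px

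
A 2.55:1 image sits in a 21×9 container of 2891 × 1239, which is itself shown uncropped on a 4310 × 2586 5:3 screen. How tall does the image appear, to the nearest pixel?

First fit — 2.55:1 into 2891×1239 spans the width: 2891.00 × 1133.73.
The 21×9 canvas is width-limited in 4310×2586, giving 4310.00 × 1847.14; scale factor 1.4908.
The image scales with it: height 1133.73 × 1.4908 ≈ 1690.20.

1690 px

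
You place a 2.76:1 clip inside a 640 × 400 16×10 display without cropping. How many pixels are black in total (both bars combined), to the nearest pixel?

2.76:1 (2.760) > 16×10 (1.600), so the clip fills the width.
Content height = 640 / 2.760 ≈ 231.8841 px.
Leftover height: 400 − 231.8841 = 168.1159 px.
Bar area = 168.1159 × 640 ≈ 107594 px.

107594 pixels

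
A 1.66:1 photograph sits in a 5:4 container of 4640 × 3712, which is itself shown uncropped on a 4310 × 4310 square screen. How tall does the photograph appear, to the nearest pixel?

1.66:1 in 4640×3712: fills the width, so the photograph is 4640.00 × 2795.18.
5:4 in 4310×4310: fills the width, so the intermediate becomes 4310.00 × 3448.00 — a scale of ×0.9289.
The photograph scales with it: height 2795.18 × 0.9289 ≈ 2596.39.

2596 px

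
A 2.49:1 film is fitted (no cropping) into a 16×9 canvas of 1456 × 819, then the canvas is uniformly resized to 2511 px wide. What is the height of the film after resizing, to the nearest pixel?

Fitted into 1456×819, the film spans the width; its height is 1456 / 2.490 ≈ 584.74 px.
Scaling 1456 → 2511 is ×1.7246, so the height becomes 584.74 × 1.7246 ≈ 1008.43 px.

1008 px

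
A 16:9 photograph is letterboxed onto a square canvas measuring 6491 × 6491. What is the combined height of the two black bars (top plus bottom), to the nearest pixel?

2840 px

16:9 (1.778) > square (1.000), so the photograph fills the width.
Content height = 6491 × 9/16 ≈ 3651.19 px.
Black = 6491 − 3651.19 = 2839.81 px.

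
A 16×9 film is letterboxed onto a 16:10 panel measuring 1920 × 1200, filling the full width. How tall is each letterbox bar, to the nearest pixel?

Content height = 1920 × 9/16 ≈ 1080.00 px.
Black = 1200 − 1080.00 = 120.00 px, or 60.00 per bar.

60 px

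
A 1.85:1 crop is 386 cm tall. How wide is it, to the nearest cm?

Width = 386 × 1.850 = 714.10.

714 cm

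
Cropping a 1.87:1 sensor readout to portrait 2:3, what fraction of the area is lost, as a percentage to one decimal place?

portrait 2:3 is narrower than 1.87:1, so the crop keeps the full height and trims the width.
Area ratio = (0.667)/(1.870) = 35.65%; the remaining 64.35% is cropped out.

64.3%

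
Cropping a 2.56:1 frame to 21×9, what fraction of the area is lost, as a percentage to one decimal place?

8.9%

21×9 is narrower than 2.56:1, so the crop keeps the full height and trims the width.
(2.333)/(2.560) ≈ 0.911 of the area survives, leaving 8.85% discarded.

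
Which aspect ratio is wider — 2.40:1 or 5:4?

2.4 and 5:4 = 1.25; 2.4 > 1.25.

2.40:1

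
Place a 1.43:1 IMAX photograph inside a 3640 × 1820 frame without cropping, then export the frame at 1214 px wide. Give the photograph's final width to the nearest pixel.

868 px

Fitted into 3640×1820, the photograph spans the height; its width is 1820 × 1.430 ≈ 2602.60 px.
The frame scales by 1214/3640 = 0.3335; 2602.60 × 0.3335 ≈ 868.01 px.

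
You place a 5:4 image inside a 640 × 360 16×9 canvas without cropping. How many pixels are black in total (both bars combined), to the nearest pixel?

68400 pixels

5:4 is narrower than 16×9, so it spans the full height.
That makes the image 450.0000 px wide (360 × 5/4).
640 − 450.0000 = 190.0000 px of bars.
Bar area = 190.0000 × 360 ≈ 68400 px.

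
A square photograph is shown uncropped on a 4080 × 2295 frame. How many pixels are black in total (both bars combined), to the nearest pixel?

4096575 pixels

Since 1.000 < 1.778, the photograph is height-limited.
Content width = 2295 × 1/1 ≈ 2295.0000 px.
4080 − 2295.0000 = 1785.0000 px of bars.
That's 1785.0000 × 2295 ≈ 4096575 black pixels.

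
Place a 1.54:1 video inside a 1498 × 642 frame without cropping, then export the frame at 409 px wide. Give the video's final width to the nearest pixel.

Fitted into 1498×642, the video spans the height; its width is 642 × 1.540 ≈ 988.68 px.
The frame scales by 409/1498 = 0.2730; 988.68 × 0.2730 ≈ 269.94 px.

270 px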